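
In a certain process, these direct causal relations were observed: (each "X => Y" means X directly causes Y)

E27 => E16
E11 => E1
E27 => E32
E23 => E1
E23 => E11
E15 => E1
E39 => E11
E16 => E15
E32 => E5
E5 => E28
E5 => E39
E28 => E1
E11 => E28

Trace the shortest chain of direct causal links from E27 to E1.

E27 → E16
E16 → E15
E15 → E1
Length: 3 steps.

E27 → E16 → E15 → E1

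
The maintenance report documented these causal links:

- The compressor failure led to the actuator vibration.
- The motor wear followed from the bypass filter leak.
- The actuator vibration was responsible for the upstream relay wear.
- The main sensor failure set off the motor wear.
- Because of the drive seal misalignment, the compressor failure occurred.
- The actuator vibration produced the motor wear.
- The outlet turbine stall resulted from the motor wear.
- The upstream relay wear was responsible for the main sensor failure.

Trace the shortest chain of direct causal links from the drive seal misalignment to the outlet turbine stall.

the drive seal misalignment → the compressor failure → the actuator vibration → the motor wear → the outlet turbine stall

the drive seal misalignment → the compressor failure
the compressor failure → the actuator vibration
the actuator vibration → the motor wear
the motor wear → the outlet turbine stall
Length: 4 steps.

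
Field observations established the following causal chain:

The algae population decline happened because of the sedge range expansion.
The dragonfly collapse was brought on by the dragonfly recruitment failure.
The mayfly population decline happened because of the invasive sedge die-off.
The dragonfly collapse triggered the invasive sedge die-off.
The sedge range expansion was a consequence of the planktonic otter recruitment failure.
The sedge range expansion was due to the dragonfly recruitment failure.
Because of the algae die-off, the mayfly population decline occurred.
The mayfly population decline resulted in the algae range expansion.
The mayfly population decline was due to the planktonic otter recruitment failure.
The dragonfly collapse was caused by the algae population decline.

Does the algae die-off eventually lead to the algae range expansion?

Yes

There is a causal chain: the algae die-off → the mayfly population decline → the algae range expansion.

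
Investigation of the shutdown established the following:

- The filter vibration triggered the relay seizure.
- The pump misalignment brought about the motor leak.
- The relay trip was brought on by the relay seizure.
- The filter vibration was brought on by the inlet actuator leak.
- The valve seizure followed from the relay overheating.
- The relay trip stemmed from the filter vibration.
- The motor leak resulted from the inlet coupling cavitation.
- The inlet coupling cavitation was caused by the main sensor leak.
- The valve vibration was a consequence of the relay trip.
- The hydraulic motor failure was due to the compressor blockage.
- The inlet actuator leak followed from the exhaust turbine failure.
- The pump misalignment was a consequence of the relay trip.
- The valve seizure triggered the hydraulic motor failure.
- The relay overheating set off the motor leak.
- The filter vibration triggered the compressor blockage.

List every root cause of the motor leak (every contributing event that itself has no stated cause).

the exhaust turbine failure, the main sensor leak, the relay overheating

Tracing upstream from the motor leak: the motor leak ← the pump misalignment ← the relay trip ← the filter vibration ← the inlet actuator leak ← the exhaust turbine failure.
A separate upstream branch: the motor leak ← the relay overheating.
A separate upstream branch: the motor leak ← the inlet coupling cavitation ← the main sensor leak.
Each of those chain origins has no stated cause.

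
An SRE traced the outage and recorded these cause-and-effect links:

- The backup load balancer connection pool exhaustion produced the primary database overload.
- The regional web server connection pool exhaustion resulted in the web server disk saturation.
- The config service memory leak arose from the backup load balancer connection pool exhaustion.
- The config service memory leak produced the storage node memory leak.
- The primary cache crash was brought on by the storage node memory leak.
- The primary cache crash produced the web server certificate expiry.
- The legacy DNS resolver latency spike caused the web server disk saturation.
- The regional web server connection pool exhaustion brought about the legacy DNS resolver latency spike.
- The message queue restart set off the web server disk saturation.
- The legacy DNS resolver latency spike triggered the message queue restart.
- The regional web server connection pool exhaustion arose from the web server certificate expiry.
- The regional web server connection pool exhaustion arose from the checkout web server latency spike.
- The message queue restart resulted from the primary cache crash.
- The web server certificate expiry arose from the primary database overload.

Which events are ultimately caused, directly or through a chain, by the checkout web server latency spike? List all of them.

Direct effects: the regional web server connection pool exhaustion.
2 steps out: the legacy DNS resolver latency spike, the web server disk saturation.
3 steps out: the message queue restart.
Not reachable from it: the backup load balancer connection pool exhaustion, the config service memory leak, the primary database overload, the storage node memory leak, the primary cache crash, the web server certificate expiry.

the legacy DNS resolver latency spike, the message queue restart, the regional web server connection pool exhaustion, the web server disk saturation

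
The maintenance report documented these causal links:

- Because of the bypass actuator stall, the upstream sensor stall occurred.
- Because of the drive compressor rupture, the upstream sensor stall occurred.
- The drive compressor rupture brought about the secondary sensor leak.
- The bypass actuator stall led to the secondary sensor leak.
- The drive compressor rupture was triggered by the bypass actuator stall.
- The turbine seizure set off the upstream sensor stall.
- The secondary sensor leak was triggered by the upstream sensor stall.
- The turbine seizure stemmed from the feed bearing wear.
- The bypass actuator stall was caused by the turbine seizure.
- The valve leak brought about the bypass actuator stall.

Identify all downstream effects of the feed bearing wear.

Direct effects: the turbine seizure.
2 steps out: the bypass actuator stall, the upstream sensor stall.
3 steps out: the drive compressor rupture, the secondary sensor leak.
Not reachable from it: the valve leak.

the bypass actuator stall, the drive compressor rupture, the secondary sensor leak, the turbine seizure, the upstream sensor stall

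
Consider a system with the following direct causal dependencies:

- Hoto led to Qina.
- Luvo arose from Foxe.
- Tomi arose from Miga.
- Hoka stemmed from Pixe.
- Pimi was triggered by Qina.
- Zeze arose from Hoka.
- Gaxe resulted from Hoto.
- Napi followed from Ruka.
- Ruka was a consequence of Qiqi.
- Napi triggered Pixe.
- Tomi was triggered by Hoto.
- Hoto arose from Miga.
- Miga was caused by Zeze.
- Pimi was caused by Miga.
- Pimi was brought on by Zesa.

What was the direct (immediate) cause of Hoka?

Upstream contributors include Qiqi, Ruka, Napi, but only Pixe feeds directly into Hoka.

Pixe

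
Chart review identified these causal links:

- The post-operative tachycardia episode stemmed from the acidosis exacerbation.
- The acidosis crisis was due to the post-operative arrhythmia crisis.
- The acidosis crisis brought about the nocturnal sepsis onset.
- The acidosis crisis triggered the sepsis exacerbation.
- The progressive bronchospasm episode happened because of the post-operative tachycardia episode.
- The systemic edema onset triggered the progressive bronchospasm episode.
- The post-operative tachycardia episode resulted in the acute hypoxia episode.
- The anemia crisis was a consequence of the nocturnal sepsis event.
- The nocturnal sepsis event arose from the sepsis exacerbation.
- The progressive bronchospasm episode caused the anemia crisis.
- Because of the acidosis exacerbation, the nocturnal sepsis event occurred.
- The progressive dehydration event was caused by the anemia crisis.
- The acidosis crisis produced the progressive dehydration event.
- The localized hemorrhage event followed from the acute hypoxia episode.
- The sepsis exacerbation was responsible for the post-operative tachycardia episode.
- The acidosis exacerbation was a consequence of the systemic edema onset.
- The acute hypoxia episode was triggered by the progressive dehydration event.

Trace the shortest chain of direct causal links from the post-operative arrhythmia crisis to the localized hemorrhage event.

the post-operative arrhythmia crisis → the acidosis crisis → the progressive dehydration event → the acute hypoxia episode → the localized hemorrhage event

the post-operative arrhythmia crisis → the acidosis crisis
the acidosis crisis → the progressive dehydration event
the progressive dehydration event → the acute hypoxia episode
the acute hypoxia episode → the localized hemorrhage event
Length: 4 steps.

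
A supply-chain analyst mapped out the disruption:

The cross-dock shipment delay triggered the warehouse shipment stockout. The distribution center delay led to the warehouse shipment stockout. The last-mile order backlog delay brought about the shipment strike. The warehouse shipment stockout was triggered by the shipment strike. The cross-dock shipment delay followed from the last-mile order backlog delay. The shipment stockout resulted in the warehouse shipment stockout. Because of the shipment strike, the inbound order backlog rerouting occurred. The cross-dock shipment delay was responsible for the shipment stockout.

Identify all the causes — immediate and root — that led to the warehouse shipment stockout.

the cross-dock shipment delay, the distribution center delay, the last-mile order backlog delay, the shipment stockout, the shipment strike

Immediate causes of the warehouse shipment stockout: the shipment strike, the cross-dock shipment delay, the shipment stockout, the distribution center delay.
Further upstream: the last-mile order backlog delay.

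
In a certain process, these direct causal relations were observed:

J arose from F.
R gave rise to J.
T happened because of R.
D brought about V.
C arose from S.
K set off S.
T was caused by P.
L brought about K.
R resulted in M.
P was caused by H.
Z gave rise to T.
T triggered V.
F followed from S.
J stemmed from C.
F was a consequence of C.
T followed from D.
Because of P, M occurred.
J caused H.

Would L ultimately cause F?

There is a causal chain: L → K → S → F.

Yes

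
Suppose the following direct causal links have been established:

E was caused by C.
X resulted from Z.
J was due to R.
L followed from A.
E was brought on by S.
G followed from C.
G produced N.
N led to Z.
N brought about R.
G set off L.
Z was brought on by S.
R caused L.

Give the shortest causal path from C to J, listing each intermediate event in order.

C → G
G → N
N → R
R → J
Length: 4 steps.

C → G → N → R → J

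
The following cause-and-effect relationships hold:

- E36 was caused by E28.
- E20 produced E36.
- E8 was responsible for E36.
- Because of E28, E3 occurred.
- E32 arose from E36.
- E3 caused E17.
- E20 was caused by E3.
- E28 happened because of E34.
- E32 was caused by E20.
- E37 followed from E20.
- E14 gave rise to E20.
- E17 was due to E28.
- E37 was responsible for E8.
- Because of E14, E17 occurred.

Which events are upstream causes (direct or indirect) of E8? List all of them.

E14, E20, E28, E3, E34, E37

Immediate cause of E8: E37.
Further upstream: E34, E28, E14, E3, E20.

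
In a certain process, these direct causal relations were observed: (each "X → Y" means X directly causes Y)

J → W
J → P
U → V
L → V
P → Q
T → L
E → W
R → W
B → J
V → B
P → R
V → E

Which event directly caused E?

Upstream contributors include T, L, U, but only V feeds directly into E.

V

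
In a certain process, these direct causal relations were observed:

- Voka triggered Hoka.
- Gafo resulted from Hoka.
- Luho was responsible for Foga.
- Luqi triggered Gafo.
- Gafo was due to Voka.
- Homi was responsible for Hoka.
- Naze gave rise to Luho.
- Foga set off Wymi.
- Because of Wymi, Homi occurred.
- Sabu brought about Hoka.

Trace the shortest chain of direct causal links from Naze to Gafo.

Naze → Luho
Luho → Foga
Foga → Wymi
Wymi → Homi
Homi → Hoka
Hoka → Gafo
Length: 6 steps.

Naze → Luho → Foga → Wymi → Homi → Hoka → Gafo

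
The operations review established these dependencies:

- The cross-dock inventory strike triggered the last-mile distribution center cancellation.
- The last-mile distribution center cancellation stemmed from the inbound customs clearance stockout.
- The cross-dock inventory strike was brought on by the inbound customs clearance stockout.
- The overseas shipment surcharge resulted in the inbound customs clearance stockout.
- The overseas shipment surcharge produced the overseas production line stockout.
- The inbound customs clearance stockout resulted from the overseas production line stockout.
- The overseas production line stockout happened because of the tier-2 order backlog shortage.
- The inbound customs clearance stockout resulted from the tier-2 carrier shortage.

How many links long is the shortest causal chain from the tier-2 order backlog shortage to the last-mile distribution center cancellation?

3

Shortest chain: the tier-2 order backlog shortage → the overseas production line stockout → the inbound customs clearance stockout → the last-mile distribution center cancellation.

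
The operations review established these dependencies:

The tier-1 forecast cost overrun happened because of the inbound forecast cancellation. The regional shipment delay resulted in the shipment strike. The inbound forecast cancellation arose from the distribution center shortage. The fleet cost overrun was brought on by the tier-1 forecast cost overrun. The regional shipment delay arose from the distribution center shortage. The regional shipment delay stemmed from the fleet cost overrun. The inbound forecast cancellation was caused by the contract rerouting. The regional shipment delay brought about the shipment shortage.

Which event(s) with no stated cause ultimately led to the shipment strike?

the contract rerouting, the distribution center shortage

Tracing upstream from the shipment strike: the shipment strike ← the regional shipment delay ← the distribution center shortage.
A separate upstream branch: the shipment strike ← the regional shipment delay ← the fleet cost overrun ← the tier-1 forecast cost overrun ← the inbound forecast cancellation ← the contract rerouting.
Each of those chain origins has no stated cause.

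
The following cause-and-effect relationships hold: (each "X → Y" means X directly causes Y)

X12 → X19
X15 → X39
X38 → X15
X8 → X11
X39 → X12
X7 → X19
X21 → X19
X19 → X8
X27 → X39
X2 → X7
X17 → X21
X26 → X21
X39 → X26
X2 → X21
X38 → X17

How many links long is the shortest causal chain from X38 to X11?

Shortest chain: X38 → X17 → X21 → X19 → X8 → X11.

5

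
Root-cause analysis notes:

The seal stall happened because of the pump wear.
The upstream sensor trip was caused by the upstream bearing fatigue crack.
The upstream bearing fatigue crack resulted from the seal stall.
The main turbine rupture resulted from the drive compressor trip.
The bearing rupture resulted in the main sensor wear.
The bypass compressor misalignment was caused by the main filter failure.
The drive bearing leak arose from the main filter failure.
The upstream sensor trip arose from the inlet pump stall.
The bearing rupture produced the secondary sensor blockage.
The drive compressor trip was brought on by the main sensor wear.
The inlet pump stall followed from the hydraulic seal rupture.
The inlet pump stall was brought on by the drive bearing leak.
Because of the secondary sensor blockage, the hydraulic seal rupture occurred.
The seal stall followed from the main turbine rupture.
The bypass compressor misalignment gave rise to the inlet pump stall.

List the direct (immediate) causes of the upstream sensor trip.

Upstream contributors include the bearing rupture, the secondary sensor blockage, the hydraulic seal rupture, the main sensor wear, the main filter failure, the pump wear, the drive compressor trip, the main turbine rupture, the drive bearing leak, the seal stall, the bypass compressor misalignment, but only the inlet pump stall, the upstream bearing fatigue crack feed directly into the upstream sensor trip.

the inlet pump stall, the upstream bearing fatigue crack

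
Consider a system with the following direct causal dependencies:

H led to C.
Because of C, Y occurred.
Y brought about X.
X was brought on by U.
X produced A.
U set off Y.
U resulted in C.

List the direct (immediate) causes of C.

H, U → C with nothing further upstream stated.

H, U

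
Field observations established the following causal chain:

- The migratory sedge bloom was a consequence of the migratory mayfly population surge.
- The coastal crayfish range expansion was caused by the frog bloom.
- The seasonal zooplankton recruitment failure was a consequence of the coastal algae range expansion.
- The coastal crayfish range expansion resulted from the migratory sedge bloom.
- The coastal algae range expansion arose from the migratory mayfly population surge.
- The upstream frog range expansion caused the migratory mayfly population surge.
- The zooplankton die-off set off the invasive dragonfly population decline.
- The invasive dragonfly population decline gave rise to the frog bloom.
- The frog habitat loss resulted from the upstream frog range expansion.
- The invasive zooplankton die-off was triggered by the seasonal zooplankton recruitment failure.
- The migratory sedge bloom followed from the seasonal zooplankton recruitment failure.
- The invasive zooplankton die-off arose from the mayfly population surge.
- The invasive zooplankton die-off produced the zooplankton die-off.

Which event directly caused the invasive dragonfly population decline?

Upstream contributors include the upstream frog range expansion, the migratory mayfly population surge, the coastal algae range expansion, the seasonal zooplankton recruitment failure, the mayfly population surge, the invasive zooplankton die-off, but only the zooplankton die-off feeds directly into the invasive dragonfly population decline.

the zooplankton die-off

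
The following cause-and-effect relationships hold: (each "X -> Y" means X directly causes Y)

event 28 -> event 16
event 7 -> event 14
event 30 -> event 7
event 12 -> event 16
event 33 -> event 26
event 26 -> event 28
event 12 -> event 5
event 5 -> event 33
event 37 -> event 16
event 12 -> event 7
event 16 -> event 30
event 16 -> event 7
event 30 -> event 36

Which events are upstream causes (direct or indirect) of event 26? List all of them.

Immediate cause of event 26: event 33.
Further upstream: event 12, event 5.

event 12, event 33, event 5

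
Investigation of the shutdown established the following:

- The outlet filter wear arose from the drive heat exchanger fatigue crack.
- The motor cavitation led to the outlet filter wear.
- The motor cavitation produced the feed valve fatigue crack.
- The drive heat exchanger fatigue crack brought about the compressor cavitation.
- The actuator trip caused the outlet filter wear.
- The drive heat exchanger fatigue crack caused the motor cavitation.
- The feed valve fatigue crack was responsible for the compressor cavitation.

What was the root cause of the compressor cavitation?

Tracing upstream from the compressor cavitation: the compressor cavitation ← the drive heat exchanger fatigue crack.
The drive heat exchanger fatigue crack has no stated cause, so it is the root.

the drive heat exchanger fatigue crack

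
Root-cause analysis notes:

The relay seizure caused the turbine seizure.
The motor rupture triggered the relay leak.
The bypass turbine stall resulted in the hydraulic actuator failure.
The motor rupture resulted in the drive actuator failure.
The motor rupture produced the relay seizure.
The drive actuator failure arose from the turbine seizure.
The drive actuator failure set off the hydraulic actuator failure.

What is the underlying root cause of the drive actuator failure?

the motor rupture

Tracing upstream from the drive actuator failure: the drive actuator failure ← the motor rupture.
The motor rupture has no stated cause, so it is the root.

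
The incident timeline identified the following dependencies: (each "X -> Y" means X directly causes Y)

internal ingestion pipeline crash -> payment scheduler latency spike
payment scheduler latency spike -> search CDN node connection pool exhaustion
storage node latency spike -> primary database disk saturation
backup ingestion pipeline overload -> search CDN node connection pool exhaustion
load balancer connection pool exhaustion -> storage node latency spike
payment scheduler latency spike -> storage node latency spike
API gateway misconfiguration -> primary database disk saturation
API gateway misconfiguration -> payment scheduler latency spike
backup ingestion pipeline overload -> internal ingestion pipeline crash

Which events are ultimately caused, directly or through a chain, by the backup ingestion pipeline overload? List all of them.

the internal ingestion pipeline crash, the payment scheduler latency spike, the primary database disk saturation, the search CDN node connection pool exhaustion, the storage node latency spike

Direct effects: the internal ingestion pipeline crash, the search CDN node connection pool exhaustion.
2 steps out: the payment scheduler latency spike.
3 steps out: the storage node latency spike.
4 steps out: the primary database disk saturation.
Not reachable from it: the API gateway misconfiguration, the load balancer connection pool exhaustion.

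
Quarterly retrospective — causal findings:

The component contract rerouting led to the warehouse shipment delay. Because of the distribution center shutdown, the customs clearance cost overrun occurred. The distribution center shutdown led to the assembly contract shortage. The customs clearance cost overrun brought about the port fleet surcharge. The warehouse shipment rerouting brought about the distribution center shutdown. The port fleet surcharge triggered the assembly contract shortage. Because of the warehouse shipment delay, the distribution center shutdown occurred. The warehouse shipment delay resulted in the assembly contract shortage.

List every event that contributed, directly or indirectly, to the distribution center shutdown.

the component contract rerouting, the warehouse shipment delay, the warehouse shipment rerouting

Immediate causes of the distribution center shutdown: the warehouse shipment delay, the warehouse shipment rerouting.
Further upstream: the component contract rerouting.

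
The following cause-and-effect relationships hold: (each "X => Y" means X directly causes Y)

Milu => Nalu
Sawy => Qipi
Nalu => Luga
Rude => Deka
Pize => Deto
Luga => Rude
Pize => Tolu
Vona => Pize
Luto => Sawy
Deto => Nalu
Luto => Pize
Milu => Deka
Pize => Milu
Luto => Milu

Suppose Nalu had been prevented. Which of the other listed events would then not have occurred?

Luga, Rude

Downstream of Nalu: Luga, Rude, Deka.
Of those, still caused via another path: Deka.
The remainder have no surviving cause.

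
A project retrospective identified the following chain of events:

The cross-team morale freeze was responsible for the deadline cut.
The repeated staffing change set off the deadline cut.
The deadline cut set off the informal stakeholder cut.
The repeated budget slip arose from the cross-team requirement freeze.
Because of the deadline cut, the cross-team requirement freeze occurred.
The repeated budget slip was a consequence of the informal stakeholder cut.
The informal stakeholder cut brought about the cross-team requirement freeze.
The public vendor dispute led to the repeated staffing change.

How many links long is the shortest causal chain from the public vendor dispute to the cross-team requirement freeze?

3

Shortest chain: the public vendor dispute → the repeated staffing change → the deadline cut → the cross-team requirement freeze.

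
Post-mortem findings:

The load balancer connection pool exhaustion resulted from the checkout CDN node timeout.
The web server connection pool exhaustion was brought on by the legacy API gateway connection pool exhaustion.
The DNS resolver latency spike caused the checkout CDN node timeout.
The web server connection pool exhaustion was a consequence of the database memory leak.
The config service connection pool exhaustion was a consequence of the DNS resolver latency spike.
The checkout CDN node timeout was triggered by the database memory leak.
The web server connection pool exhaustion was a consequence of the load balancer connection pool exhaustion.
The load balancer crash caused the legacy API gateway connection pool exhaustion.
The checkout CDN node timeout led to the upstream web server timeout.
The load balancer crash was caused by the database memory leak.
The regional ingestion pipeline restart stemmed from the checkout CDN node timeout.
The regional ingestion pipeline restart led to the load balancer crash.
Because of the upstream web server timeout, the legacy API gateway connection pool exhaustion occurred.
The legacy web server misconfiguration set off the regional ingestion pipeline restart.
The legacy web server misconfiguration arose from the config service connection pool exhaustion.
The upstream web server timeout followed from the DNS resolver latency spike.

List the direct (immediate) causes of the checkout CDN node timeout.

the DNS resolver latency spike, the database memory leak → the checkout CDN node timeout with nothing further upstream stated.

the DNS resolver latency spike, the database memory leak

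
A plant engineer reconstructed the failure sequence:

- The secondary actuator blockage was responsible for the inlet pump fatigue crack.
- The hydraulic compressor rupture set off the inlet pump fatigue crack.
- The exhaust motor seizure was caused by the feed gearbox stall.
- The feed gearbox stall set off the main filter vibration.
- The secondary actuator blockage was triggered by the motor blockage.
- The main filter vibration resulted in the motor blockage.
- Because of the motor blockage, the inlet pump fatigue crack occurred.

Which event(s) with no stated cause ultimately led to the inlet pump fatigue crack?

the feed gearbox stall, the hydraulic compressor rupture

Tracing upstream from the inlet pump fatigue crack: the inlet pump fatigue crack ← the hydraulic compressor rupture.
A separate upstream branch: the inlet pump fatigue crack ← the motor blockage ← the main filter vibration ← the feed gearbox stall.
Each of those chain origins has no stated cause.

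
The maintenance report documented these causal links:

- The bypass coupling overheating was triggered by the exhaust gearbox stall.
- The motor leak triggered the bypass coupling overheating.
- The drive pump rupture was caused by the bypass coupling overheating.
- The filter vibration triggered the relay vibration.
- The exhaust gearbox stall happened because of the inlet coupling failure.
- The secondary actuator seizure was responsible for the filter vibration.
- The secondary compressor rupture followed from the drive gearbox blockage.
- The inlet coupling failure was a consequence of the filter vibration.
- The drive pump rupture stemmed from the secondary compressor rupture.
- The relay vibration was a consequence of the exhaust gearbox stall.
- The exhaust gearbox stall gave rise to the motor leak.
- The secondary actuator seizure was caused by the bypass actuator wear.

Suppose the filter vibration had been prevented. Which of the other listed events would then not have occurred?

Downstream of the filter vibration: the inlet coupling failure, the exhaust gearbox stall, the motor leak, the bypass coupling overheating, the relay vibration, the drive pump rupture.
Of those, still caused via another path: the drive pump rupture.
The remainder have no surviving cause.

the bypass coupling overheating, the exhaust gearbox stall, the inlet coupling failure, the motor leak, the relay vibration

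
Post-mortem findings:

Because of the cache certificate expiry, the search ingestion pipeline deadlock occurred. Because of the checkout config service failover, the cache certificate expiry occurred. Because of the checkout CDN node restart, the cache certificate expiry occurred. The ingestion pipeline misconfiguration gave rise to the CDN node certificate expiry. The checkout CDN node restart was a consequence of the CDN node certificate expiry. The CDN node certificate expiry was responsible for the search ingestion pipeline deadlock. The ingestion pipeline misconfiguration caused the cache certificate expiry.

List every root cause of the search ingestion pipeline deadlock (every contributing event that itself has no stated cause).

Tracing upstream from the search ingestion pipeline deadlock: the search ingestion pipeline deadlock ← the CDN node certificate expiry ← the ingestion pipeline misconfiguration.
A separate upstream branch: the search ingestion pipeline deadlock ← the cache certificate expiry ← the checkout config service failover.
Each of those chain origins has no stated cause.

the checkout config service failover, the ingestion pipeline misconfiguration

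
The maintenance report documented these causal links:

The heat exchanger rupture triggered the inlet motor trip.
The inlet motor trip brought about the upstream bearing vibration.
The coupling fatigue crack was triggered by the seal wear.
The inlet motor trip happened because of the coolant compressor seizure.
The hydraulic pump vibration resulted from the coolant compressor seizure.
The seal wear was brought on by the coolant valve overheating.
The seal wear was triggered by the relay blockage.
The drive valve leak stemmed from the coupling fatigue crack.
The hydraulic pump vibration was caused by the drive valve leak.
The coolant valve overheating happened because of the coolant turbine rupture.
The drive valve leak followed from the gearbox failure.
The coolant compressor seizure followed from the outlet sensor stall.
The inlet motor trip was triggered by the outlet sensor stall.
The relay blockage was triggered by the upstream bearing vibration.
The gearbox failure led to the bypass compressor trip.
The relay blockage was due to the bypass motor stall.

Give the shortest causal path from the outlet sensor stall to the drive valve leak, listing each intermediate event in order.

the outlet sensor stall → the inlet motor trip
the inlet motor trip → the upstream bearing vibration
the upstream bearing vibration → the relay blockage
the relay blockage → the seal wear
the seal wear → the coupling fatigue crack
the coupling fatigue crack → the drive valve leak
Length: 6 steps.

the outlet sensor stall → the inlet motor trip → the upstream bearing vibration → the relay blockage → the seal wear → the coupling fatigue crack → the drive valve leak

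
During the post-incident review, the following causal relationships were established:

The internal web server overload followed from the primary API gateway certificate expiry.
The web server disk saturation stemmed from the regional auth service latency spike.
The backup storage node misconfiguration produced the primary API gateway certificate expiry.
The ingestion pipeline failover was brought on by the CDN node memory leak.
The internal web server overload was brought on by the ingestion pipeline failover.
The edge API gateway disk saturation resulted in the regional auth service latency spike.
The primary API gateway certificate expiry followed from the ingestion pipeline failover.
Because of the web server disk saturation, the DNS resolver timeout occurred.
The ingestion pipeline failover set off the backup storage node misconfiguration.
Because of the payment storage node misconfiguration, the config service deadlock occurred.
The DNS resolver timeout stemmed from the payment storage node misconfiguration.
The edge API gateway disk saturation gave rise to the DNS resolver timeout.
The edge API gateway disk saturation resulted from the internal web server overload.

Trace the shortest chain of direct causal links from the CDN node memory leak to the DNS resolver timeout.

the CDN node memory leak → the ingestion pipeline failover → the internal web server overload → the edge API gateway disk saturation → the DNS resolver timeout

the CDN node memory leak → the ingestion pipeline failover
the ingestion pipeline failover → the internal web server overload
the internal web server overload → the edge API gateway disk saturation
the edge API gateway disk saturation → the DNS resolver timeout
Length: 4 steps.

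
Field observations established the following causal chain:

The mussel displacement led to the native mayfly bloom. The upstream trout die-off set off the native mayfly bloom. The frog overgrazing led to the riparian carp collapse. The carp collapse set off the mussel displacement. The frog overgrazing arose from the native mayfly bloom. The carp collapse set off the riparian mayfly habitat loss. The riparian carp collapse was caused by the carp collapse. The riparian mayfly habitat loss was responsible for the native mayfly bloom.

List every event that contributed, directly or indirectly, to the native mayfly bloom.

Immediate causes of the native mayfly bloom: the mussel displacement, the riparian mayfly habitat loss, the upstream trout die-off.
Further upstream: the carp collapse.

the carp collapse, the mussel displacement, the riparian mayfly habitat loss, the upstream trout die-off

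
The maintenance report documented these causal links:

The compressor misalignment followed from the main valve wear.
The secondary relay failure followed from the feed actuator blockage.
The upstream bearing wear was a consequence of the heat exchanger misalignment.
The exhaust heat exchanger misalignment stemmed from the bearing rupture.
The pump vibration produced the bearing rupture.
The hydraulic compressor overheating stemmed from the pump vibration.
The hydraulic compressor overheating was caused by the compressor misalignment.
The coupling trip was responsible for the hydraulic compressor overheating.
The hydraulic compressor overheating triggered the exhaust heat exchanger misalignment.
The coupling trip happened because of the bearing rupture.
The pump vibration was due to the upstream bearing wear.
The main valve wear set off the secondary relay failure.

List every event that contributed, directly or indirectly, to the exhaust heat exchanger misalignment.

the bearing rupture, the compressor misalignment, the coupling trip, the heat exchanger misalignment, the hydraulic compressor overheating, the main valve wear, the pump vibration, the upstream bearing wear

Immediate causes of the exhaust heat exchanger misalignment: the bearing rupture, the hydraulic compressor overheating.
Further upstream: the main valve wear, the heat exchanger misalignment, the upstream bearing wear, the pump vibration, the coupling trip, the compressor misalignment.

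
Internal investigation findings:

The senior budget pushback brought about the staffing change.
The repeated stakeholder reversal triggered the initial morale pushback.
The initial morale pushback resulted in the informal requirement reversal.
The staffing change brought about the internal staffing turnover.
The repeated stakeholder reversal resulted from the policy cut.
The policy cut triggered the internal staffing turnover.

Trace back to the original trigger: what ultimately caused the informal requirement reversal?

the policy cut

Tracing upstream from the informal requirement reversal: the informal requirement reversal ← the initial morale pushback ← the repeated stakeholder reversal ← the policy cut.
The policy cut has no stated cause, so it is the root.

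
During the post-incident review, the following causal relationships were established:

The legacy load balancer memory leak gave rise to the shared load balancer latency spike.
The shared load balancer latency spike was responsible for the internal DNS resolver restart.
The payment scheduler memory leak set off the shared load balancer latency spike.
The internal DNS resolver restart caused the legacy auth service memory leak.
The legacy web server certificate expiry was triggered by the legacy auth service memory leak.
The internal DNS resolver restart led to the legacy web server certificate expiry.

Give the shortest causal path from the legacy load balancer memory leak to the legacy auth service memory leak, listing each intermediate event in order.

the legacy load balancer memory leak → the shared load balancer latency spike → the internal DNS resolver restart → the legacy auth service memory leak

the legacy load balancer memory leak → the shared load balancer latency spike
the shared load balancer latency spike → the internal DNS resolver restart
the internal DNS resolver restart → the legacy auth service memory leak
Length: 3 steps.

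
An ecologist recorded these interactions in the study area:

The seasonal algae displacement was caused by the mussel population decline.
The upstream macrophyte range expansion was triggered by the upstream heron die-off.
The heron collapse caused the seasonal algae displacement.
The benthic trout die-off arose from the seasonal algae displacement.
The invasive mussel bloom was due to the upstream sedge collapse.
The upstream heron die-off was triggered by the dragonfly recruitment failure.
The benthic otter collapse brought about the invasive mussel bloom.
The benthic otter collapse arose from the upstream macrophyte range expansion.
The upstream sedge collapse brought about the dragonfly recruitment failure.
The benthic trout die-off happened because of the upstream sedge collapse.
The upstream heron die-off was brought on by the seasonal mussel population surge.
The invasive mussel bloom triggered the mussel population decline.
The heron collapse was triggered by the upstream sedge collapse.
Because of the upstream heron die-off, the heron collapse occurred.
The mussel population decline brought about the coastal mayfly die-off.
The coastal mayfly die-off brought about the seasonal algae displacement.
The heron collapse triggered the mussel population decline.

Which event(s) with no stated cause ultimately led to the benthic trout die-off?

Tracing upstream from the benthic trout die-off: the benthic trout die-off ← the upstream sedge collapse.
A separate upstream branch: the benthic trout die-off ← the seasonal algae displacement ← the heron collapse ← the upstream heron die-off ← the seasonal mussel population surge.
Each of those chain origins has no stated cause.

the seasonal mussel population surge, the upstream sedge collapse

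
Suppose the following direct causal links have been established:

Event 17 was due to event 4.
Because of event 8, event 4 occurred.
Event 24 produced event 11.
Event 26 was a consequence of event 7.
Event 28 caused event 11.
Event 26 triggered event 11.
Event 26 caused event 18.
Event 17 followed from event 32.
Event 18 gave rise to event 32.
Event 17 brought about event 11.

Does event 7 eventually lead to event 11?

Yes

There is a causal chain: event 7 → event 26 → event 11.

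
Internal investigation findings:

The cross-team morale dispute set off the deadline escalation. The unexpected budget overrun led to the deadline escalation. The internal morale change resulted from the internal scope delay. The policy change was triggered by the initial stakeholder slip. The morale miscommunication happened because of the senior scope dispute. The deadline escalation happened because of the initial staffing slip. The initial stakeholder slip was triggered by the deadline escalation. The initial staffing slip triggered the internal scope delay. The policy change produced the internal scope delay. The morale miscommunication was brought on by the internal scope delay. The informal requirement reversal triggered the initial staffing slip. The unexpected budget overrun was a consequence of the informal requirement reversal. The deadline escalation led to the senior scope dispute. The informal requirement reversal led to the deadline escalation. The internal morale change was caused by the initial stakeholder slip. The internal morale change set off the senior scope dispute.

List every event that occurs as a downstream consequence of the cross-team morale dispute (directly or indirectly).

the deadline escalation, the initial stakeholder slip, the internal morale change, the internal scope delay, the morale miscommunication, the policy change, the senior scope dispute

Direct effects: the deadline escalation.
2 steps out: the initial stakeholder slip, the senior scope dispute.
3 steps out: the policy change, the internal morale change, the morale miscommunication.
4 steps out: the internal scope delay.
Not reachable from it: the informal requirement reversal, the unexpected budget overrun, the initial staffing slip.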